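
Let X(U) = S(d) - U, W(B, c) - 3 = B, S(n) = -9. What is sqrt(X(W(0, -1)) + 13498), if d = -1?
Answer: sqrt(13486) ≈ 116.13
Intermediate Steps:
W(B, c) = 3 + B
X(U) = -9 - U
sqrt(X(W(0, -1)) + 13498) = sqrt((-9 - (3 + 0)) + 13498) = sqrt((-9 - 1*3) + 13498) = sqrt((-9 - 3) + 13498) = sqrt(-12 + 13498) = sqrt(13486)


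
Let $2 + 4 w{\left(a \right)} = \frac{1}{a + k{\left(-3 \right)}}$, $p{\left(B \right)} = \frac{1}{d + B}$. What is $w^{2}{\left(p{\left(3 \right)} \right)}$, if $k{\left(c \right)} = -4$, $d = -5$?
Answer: $\frac{25}{81} \approx 0.30864$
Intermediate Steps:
$p{\left(B \right)} = \frac{1}{-5 + B}$
$w{\left(a \right)} = - \frac{1}{2} + \frac{1}{4 \left(-4 + a\right)}$ ($w{\left(a \right)} = - \frac{1}{2} + \frac{1}{4 \left(a - 4\right)} = - \frac{1}{2} + \frac{1}{4 \left(-4 + a\right)}$)
$w^{2}{\left(p{\left(3 \right)} \right)} = \left(\frac{9 - \frac{2}{-5 + 3}}{4 \left(-4 + \frac{1}{-5 + 3}\right)}\right)^{2} = \left(\frac{9 - \frac{2}{-2}}{4 \left(-4 + \frac{1}{-2}\right)}\right)^{2} = \left(\frac{9 - -1}{4 \left(-4 - \frac{1}{2}\right)}\right)^{2} = \left(\frac{9 + 1}{4 \left(- \frac{9}{2}\right)}\right)^{2} = \left(\frac{1}{4} \left(- \frac{2}{9}\right) 10\right)^{2} = \left(- \frac{5}{9}\right)^{2} = \frac{25}{81}$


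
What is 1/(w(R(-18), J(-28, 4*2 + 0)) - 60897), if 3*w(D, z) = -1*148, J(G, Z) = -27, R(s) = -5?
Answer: -3/182839 ≈ -1.6408e-5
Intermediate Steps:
w(D, z) = -148/3 (w(D, z) = (-1*148)/3 = (1/3)*(-148) = -148/3)
1/(w(R(-18), J(-28, 4*2 + 0)) - 60897) = 1/(-148/3 - 60897) = 1/(-182839/3) = -3/182839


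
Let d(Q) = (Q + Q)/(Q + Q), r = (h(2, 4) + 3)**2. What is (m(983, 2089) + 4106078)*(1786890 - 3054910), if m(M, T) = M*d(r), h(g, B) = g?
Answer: -5207835489220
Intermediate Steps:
r = 25 (r = (2 + 3)**2 = 5**2 = 25)
d(Q) = 1 (d(Q) = (2*Q)/((2*Q)) = (2*Q)*(1/(2*Q)) = 1)
m(M, T) = M (m(M, T) = M*1 = M)
(m(983, 2089) + 4106078)*(1786890 - 3054910) = (983 + 4106078)*(1786890 - 3054910) = 4107061*(-1268020) = -5207835489220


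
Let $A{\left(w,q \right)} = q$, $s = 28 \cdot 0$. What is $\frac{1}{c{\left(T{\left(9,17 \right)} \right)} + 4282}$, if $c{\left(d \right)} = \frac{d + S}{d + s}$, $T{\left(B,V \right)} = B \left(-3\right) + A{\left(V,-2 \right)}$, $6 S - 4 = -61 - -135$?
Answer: $\frac{29}{124194} \approx 0.00023351$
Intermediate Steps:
$s = 0$
$S = 13$ ($S = \frac{2}{3} + \frac{-61 - -135}{6} = \frac{2}{3} + \frac{-61 + 135}{6} = \frac{2}{3} + \frac{1}{6} \cdot 74 = \frac{2}{3} + \frac{37}{3} = 13$)
$T{\left(B,V \right)} = -2 - 3 B$ ($T{\left(B,V \right)} = B \left(-3\right) - 2 = - 3 B - 2 = -2 - 3 B$)
$c{\left(d \right)} = \frac{13 + d}{d}$ ($c{\left(d \right)} = \frac{d + 13}{d + 0} = \frac{13 + d}{d}$)
$\frac{1}{c{\left(T{\left(9,17 \right)} \right)} + 4282} = \frac{1}{\frac{13 - 29}{-2 - 27} + 4282} = \frac{1}{\frac{13 - 29}{-29} + 4282} = \frac{1}{\left(- \frac{1}{29}\right) \left(-16\right) + 4282} = \frac{1}{\frac{16}{29} + 4282} = \frac{1}{\frac{124194}{29}} = \frac{29}{124194}$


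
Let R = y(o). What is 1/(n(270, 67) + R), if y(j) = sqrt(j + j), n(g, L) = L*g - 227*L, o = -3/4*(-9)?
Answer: 5762/16600295 - 3*sqrt(6)/16600295 ≈ 0.00034666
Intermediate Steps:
o = 27/4 (o = -3*1/4*(-9) = -3/4*(-9) = 27/4 ≈ 6.7500)
n(g, L) = -227*L + L*g
y(j) = sqrt(2)*sqrt(j) (y(j) = sqrt(2*j) = sqrt(2)*sqrt(j))
R = 3*sqrt(6)/2 (R = sqrt(2)*sqrt(27/4) = sqrt(2)*(3*sqrt(3)/2) = 3*sqrt(6)/2 ≈ 3.6742)
1/(n(270, 67) + R) = 1/(67*(-227 + 270) + 3*sqrt(6)/2) = 1/(67*43 + 3*sqrt(6)/2) = 1/(2881 + 3*sqrt(6)/2)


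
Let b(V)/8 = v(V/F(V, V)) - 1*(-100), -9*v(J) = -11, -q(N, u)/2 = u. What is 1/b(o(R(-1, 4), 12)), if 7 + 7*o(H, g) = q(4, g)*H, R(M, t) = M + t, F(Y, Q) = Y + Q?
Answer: 9/7288 ≈ 0.0012349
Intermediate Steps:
q(N, u) = -2*u
F(Y, Q) = Q + Y
o(H, g) = -1 - 2*H*g/7 (o(H, g) = -1 + ((-2*g)*H)/7 = -1 + (-2*H*g)/7 = -1 - 2*H*g/7)
v(J) = 11/9 (v(J) = -⅑*(-11) = 11/9)
b(V) = 7288/9 (b(V) = 8*(11/9 - 1*(-100)) = 8*(11/9 + 100) = 8*(911/9) = 7288/9)
1/b(o(R(-1, 4), 12)) = 1/(7288/9) = 9/7288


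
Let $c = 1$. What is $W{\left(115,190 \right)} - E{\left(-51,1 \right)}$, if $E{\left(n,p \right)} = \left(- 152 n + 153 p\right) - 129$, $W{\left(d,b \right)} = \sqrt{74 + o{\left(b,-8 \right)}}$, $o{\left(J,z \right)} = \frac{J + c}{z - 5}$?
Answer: $-7776 + \frac{\sqrt{10023}}{13} \approx -7768.3$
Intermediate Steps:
$o{\left(J,z \right)} = \frac{1 + J}{-5 + z}$ ($o{\left(J,z \right)} = \frac{J + 1}{z - 5} = \frac{1 + J}{-5 + z}$)
$W{\left(d,b \right)} = \sqrt{\frac{961}{13} - \frac{b}{13}}$ ($W{\left(d,b \right)} = \sqrt{74 + \frac{1 + b}{-5 - 8}} = \sqrt{74 + \frac{1 + b}{-13}} = \sqrt{74 - \frac{1 + b}{13}} = \sqrt{74 - \left(\frac{1}{13} + \frac{b}{13}\right)} = \sqrt{\frac{961}{13} - \frac{b}{13}}$)
$E{\left(n,p \right)} = -129 - 152 n + 153 p$
$W{\left(115,190 \right)} - E{\left(-51,1 \right)} = \frac{\sqrt{12493 - 2470}}{13} - \left(-129 - -7752 + 153 \cdot 1\right) = \frac{\sqrt{12493 - 2470}}{13} - \left(-129 + 7752 + 153\right) = \frac{\sqrt{10023}}{13} - 7776 = -7776 + \frac{\sqrt{10023}}{13}$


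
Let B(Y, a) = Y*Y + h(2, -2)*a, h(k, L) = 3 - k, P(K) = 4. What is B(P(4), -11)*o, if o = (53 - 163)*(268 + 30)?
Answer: -163900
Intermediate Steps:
o = -32780 (o = -110*298 = -32780)
B(Y, a) = a + Y² (B(Y, a) = Y*Y + (3 - 1*2)*a = Y² + (3 - 2)*a = Y² + 1*a = Y² + a = a + Y²)
B(P(4), -11)*o = (-11 + 4²)*(-32780) = (-11 + 16)*(-32780) = 5*(-32780) = -163900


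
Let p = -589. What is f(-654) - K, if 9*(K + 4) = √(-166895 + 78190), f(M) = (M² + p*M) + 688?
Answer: 813614 - I*√88705/9 ≈ 8.1361e+5 - 33.093*I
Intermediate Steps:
f(M) = 688 + M² - 589*M (f(M) = (M² - 589*M) + 688 = 688 + M² - 589*M)
K = -4 + I*√88705/9 (K = -4 + √(-166895 + 78190)/9 = -4 + √(-88705)/9 = -4 + (I*√88705)/9 = -4 + I*√88705/9 ≈ -4.0 + 33.093*I)
f(-654) - K = (688 + (-654)² - 589*(-654)) - (-4 + I*√88705/9) = (688 + 427716 + 385206) + (4 - I*√88705/9) = 813610 + (4 - I*√88705/9) = 813614 - I*√88705/9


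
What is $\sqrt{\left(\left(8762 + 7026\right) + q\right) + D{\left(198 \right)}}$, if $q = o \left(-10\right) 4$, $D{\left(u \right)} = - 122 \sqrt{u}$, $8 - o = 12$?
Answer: $\sqrt{15948 - 366 \sqrt{22}} \approx 119.3$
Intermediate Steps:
$o = -4$ ($o = 8 - 12 = -4$)
$q = 160$ ($q = \left(-4\right) \left(-10\right) 4 = 40 \cdot 4 = 160$)
$\sqrt{\left(\left(8762 + 7026\right) + q\right) + D{\left(198 \right)}} = \sqrt{\left(\left(8762 + 7026\right) + 160\right) - 122 \sqrt{198}} = \sqrt{\left(15788 + 160\right) - 122 \cdot 3 \sqrt{22}} = \sqrt{15948 - 366 \sqrt{22}}$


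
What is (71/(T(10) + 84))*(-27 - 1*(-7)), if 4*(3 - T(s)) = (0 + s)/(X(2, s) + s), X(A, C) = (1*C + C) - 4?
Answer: -73840/4519 ≈ -16.340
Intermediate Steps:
X(A, C) = -4 + 2*C (X(A, C) = (C + C) - 4 = 2*C - 4 = -4 + 2*C)
T(s) = 3 - s/(4*(-4 + 3*s)) (T(s) = 3 - (0 + s)/(4*((-4 + 2*s) + s)) = 3 - s/(4*(-4 + 3*s)))
(71/(T(10) + 84))*(-27 - 1*(-7)) = (71/((-48 + 35*10)/(4*(-4 + 3*10)) + 84))*(-27 - 1*(-7)) = (71/((-48 + 350)/(4*(-4 + 30)) + 84))*(-27 + 7) = (71/((¼)*302/26 + 84))*(-20) = (71/((¼)*(1/26)*302 + 84))*(-20) = (71/(151/52 + 84))*(-20) = (71/(4519/52))*(-20) = ((52/4519)*71)*(-20) = (3692/4519)*(-20) = -73840/4519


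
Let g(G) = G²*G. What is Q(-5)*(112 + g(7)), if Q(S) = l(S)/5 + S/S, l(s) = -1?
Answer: 364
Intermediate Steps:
Q(S) = ⅘ (Q(S) = -1/5 + S/S = -1*⅕ + 1 = -⅕ + 1 = ⅘)
g(G) = G³
Q(-5)*(112 + g(7)) = 4*(112 + 7³)/5 = 4*(112 + 343)/5 = (⅘)*455 = 364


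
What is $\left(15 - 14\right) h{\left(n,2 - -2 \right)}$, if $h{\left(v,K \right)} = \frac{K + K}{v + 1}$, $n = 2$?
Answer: $\frac{8}{3} \approx 2.6667$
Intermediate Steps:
$h{\left(v,K \right)} = \frac{2 K}{1 + v}$
$\left(15 - 14\right) h{\left(n,2 - -2 \right)} = \left(15 - 14\right) \frac{2 \left(2 - -2\right)}{1 + 2} = 1 \frac{2 \left(2 + 2\right)}{3} = 1 \cdot 2 \cdot 4 \cdot \frac{1}{3} = 1 \cdot \frac{8}{3} = \frac{8}{3}$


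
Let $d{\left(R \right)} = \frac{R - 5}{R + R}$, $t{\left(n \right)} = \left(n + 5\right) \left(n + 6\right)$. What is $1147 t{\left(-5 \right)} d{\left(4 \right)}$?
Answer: $0$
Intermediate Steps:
$t{\left(n \right)} = \left(5 + n\right) \left(6 + n\right)$
$d{\left(R \right)} = \frac{-5 + R}{2 R}$
$1147 t{\left(-5 \right)} d{\left(4 \right)} = 1147 \left(30 + \left(-5\right)^{2} + 11 \left(-5\right)\right) \frac{-5 + 4}{2 \cdot 4} = 1147 \left(30 + 25 - 55\right) \frac{1}{2} \cdot \frac{1}{4} \left(-1\right) = 1147 \cdot 0 \left(- \frac{1}{8}\right) = 1147 \cdot 0 = 0$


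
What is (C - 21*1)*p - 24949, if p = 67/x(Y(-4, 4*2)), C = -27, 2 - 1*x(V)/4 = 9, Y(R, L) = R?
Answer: -173839/7 ≈ -24834.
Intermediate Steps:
x(V) = -28 (x(V) = 8 - 4*9 = 8 - 36 = -28)
p = -67/28 (p = 67/(-28) = 67*(-1/28) = -67/28 ≈ -2.3929)
(C - 21*1)*p - 24949 = (-27 - 21*1)*(-67/28) - 24949 = (-27 - 21)*(-67/28) - 24949 = -48*(-67/28) - 24949 = 804/7 - 24949 = -173839/7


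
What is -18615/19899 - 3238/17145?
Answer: -14206931/12635865 ≈ -1.1243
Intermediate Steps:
-18615/19899 - 3238/17145 = -18615*1/19899 - 3238*1/17145 = -6205/6633 - 3238/17145 = -14206931/12635865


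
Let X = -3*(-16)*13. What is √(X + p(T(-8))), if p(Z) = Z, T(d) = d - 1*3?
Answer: √613 ≈ 24.759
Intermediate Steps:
T(d) = -3 + d (T(d) = d - 3 = -3 + d)
X = 624 (X = 48*13 = 624)
√(X + p(T(-8))) = √(624 + (-3 - 8)) = √(624 - 11) = √613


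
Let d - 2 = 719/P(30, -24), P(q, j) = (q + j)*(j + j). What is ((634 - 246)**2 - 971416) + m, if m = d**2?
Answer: -68086386719/82944 ≈ -8.2087e+5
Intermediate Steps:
P(q, j) = 2*j*(j + q) (P(q, j) = (j + q)*(2*j) = 2*j*(j + q))
d = -143/288 (d = 2 + 719/((2*(-24)*(-24 + 30))) = 2 + 719/((2*(-24)*6)) = 2 + 719/(-288) = 2 + 719*(-1/288) = 2 - 719/288 = -143/288 ≈ -0.49653)
m = 20449/82944 (m = (-143/288)**2 = 20449/82944 ≈ 0.24654)
((634 - 246)**2 - 971416) + m = ((634 - 246)**2 - 971416) + 20449/82944 = (388**2 - 971416) + 20449/82944 = (150544 - 971416) + 20449/82944 = -820872 + 20449/82944 = -68086386719/82944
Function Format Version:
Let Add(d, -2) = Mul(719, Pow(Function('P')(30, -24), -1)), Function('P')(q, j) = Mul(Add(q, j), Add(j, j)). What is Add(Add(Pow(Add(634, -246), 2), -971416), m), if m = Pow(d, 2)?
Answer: Rational(-68086386719, 82944) ≈ -8.2087e+5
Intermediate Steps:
Function('P')(q, j) = Mul(2, j, Add(j, q)) (Function('P')(q, j) = Mul(Add(j, q), Mul(2, j)) = Mul(2, j, Add(j, q)))
d = Rational(-143, 288) (d = Add(2, Mul(719, Pow(Mul(2, -24, Add(-24, 30)), -1))) = Add(2, Mul(719, Pow(Mul(2, -24, 6), -1))) = Add(2, Mul(719, Pow(-288, -1))) = Add(2, Mul(719, Rational(-1, 288))) = Add(2, Rational(-719, 288)) = Rational(-143, 288) ≈ -0.49653)
m = Rational(20449, 82944) (m = Pow(Rational(-143, 288), 2) = Rational(20449, 82944) ≈ 0.24654)
Add(Add(Pow(Add(634, -246), 2), -971416), m) = Add(Add(Pow(Add(634, -246), 2), -971416), Rational(20449, 82944)) = Add(Add(Pow(388, 2), -971416), Rational(20449, 82944)) = Add(Add(150544, -971416), Rational(20449, 82944)) = Add(-820872, Rational(20449, 82944)) = Rational(-68086386719, 82944)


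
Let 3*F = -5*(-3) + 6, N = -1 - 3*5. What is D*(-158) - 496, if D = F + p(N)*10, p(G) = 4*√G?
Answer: -1602 - 25280*I ≈ -1602.0 - 25280.0*I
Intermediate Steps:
N = -16 (N = -1 - 15 = -16)
F = 7 (F = (-5*(-3) + 6)/3 = (15 + 6)/3 = (⅓)*21 = 7)
D = 7 + 160*I (D = 7 + (4*√(-16))*10 = 7 + (4*(4*I))*10 = 7 + (16*I)*10 = 7 + 160*I ≈ 7.0 + 160.0*I)
D*(-158) - 496 = (7 + 160*I)*(-158) - 496 = (-1106 - 25280*I) - 496 = -1602 - 25280*I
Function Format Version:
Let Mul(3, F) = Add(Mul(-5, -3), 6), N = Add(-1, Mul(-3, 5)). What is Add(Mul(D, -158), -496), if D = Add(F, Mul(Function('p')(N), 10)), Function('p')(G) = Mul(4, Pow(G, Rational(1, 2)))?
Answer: Add(-1602, Mul(-25280, I)) ≈ Add(-1602.0, Mul(-25280., I))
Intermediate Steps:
N = -16 (N = Add(-1, -15) = -16)
F = 7 (F = Mul(Rational(1, 3), Add(Mul(-5, -3), 6)) = Mul(Rational(1, 3), Add(15, 6)) = Mul(Rational(1, 3), 21) = 7)
D = Add(7, Mul(160, I)) (D = Add(7, Mul(Mul(4, Pow(-16, Rational(1, 2))), 10)) = Add(7, Mul(Mul(4, Mul(4, I)), 10)) = Add(7, Mul(Mul(16, I), 10)) = Add(7, Mul(160, I)) ≈ Add(7.0000, Mul(160.00, I)))
Add(Mul(D, -158), -496) = Add(Mul(Add(7, Mul(160, I)), -158), -496) = Add(Add(-1106, Mul(-25280, I)), -496) = Add(-1602, Mul(-25280, I))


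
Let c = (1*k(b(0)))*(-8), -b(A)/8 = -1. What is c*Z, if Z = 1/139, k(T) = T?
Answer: -64/139 ≈ -0.46043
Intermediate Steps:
b(A) = 8 (b(A) = -8*(-1) = 8)
Z = 1/139 ≈ 0.0071942
c = -64 (c = (1*8)*(-8) = 8*(-8) = -64)
c*Z = -64*1/139 = -64/139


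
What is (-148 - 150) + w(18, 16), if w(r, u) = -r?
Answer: -316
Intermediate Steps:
(-148 - 150) + w(18, 16) = (-148 - 150) - 1*18 = -298 - 18 = -316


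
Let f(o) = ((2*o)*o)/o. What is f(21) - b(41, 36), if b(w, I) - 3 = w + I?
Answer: -38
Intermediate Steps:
b(w, I) = 3 + I + w (b(w, I) = 3 + (w + I) = 3 + (I + w) = 3 + I + w)
f(o) = 2*o (f(o) = (2*o²)/o = 2*o)
f(21) - b(41, 36) = 2*21 - (3 + 36 + 41) = 42 - 1*80 = 42 - 80 = -38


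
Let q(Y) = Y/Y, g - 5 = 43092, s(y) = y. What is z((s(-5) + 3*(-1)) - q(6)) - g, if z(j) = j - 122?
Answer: -43228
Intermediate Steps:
g = 43097 (g = 5 + 43092 = 43097)
q(Y) = 1
z(j) = -122 + j
z((s(-5) + 3*(-1)) - q(6)) - g = (-122 + ((-5 + 3*(-1)) - 1*1)) - 1*43097 = (-122 + ((-5 - 3) - 1)) - 43097 = (-122 + (-8 - 1)) - 43097 = (-122 - 9) - 43097 = -131 - 43097 = -43228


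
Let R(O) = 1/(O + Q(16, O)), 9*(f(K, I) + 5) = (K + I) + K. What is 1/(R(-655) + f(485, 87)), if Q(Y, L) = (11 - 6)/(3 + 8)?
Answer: 2400/269863 ≈ 0.0088934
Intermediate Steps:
Q(Y, L) = 5/11
f(K, I) = -5 + I/9 + 2*K/9 (f(K, I) = -5 + ((K + I) + K)/9 = -5 + ((I + K) + K)/9 = -5 + (I + 2*K)/9 = -5 + (I/9 + 2*K/9) = -5 + I/9 + 2*K/9)
R(O) = 1/(5/11 + O) (R(O) = 1/(O + 5/11) = 1/(5/11 + O))
1/(R(-655) + f(485, 87)) = 1/(11/(5 + 11*(-655)) + (-5 + (1/9)*87 + (2/9)*485)) = 1/(11/(5 - 7205) + (-5 + 29/3 + 970/9)) = 1/(11/(-7200) + 1012/9) = 1/(11*(-1/7200) + 1012/9) = 1/(-11/7200 + 1012/9) = 1/(269863/2400) = 2400/269863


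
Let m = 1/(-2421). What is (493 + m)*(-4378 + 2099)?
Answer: -2720105008/2421 ≈ -1.1235e+6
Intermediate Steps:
m = -1/2421 ≈ -0.00041305
(493 + m)*(-4378 + 2099) = (493 - 1/2421)*(-4378 + 2099) = (1193552/2421)*(-2279) = -2720105008/2421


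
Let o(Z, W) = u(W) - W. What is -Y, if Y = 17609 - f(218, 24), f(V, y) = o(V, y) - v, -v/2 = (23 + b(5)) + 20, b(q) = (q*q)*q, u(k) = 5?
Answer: -17292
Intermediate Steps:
b(q) = q³ (b(q) = q²*q = q³)
o(Z, W) = 5 - W
v = -336 (v = -2*((23 + 5³) + 20) = -2*((23 + 125) + 20) = -2*(148 + 20) = -2*168 = -336)
f(V, y) = 341 - y (f(V, y) = (5 - y) - 1*(-336) = (5 - y) + 336 = 341 - y)
Y = 17292 (Y = 17609 - (341 - 1*24) = 17609 - (341 - 24) = 17609 - 1*317 = 17609 - 317 = 17292)
-Y = -1*17292 = -17292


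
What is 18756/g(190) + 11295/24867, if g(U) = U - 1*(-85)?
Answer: 52167953/759825 ≈ 68.658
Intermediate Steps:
g(U) = 85 + U (g(U) = U + 85 = 85 + U)
18756/g(190) + 11295/24867 = 18756/(85 + 190) + 11295/24867 = 18756/275 + 11295*(1/24867) = 18756*(1/275) + 1255/2763 = 18756/275 + 1255/2763 = 52167953/759825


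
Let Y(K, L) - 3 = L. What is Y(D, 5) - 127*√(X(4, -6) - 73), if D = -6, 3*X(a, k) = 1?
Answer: 8 - 127*I*√654/3 ≈ 8.0 - 1082.6*I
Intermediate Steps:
X(a, k) = ⅓ (X(a, k) = (⅓)*1 = ⅓)
Y(K, L) = 3 + L
Y(D, 5) - 127*√(X(4, -6) - 73) = (3 + 5) - 127*√(⅓ - 73) = 8 - 127*I*√654/3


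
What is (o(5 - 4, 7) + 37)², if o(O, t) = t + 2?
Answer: 2116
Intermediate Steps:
o(O, t) = 2 + t
(o(5 - 4, 7) + 37)² = ((2 + 7) + 37)² = (9 + 37)² = 46² = 2116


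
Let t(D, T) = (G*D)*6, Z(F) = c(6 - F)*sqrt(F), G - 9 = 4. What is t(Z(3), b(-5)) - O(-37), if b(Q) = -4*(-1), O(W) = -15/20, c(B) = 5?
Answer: 3/4 + 390*sqrt(3) ≈ 676.25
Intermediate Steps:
G = 13 (G = 9 + 4 = 13)
O(W) = -3/4 (O(W) = -15*1/20 = -3/4)
b(Q) = 4
Z(F) = 5*sqrt(F)
t(D, T) = 78*D (t(D, T) = (13*D)*6 = 78*D)
t(Z(3), b(-5)) - O(-37) = 78*(5*sqrt(3)) - 1*(-3/4) = 390*sqrt(3) + 3/4 = 3/4 + 390*sqrt(3)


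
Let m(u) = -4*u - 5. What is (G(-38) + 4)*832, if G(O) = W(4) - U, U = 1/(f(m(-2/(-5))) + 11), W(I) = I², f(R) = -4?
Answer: 115648/7 ≈ 16521.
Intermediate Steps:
m(u) = -5 - 4*u
U = ⅐ (U = 1/(-4 + 11) = 1/7 = ⅐ ≈ 0.14286)
G(O) = 111/7 (G(O) = 4² - 1*⅐ = 16 - ⅐ = 111/7)
(G(-38) + 4)*832 = (111/7 + 4)*832 = (139/7)*832 = 115648/7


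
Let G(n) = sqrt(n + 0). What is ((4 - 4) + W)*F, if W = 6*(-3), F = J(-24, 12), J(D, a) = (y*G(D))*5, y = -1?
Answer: 180*I*sqrt(6) ≈ 440.91*I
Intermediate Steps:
G(n) = sqrt(n)
J(D, a) = -5*sqrt(D) (J(D, a) = -sqrt(D)*5 = -5*sqrt(D))
F = -10*I*sqrt(6) ≈ -24.495*I
W = -18
((4 - 4) + W)*F = ((4 - 4) - 18)*(-10*I*sqrt(6)) = (0 - 18)*(-10*I*sqrt(6)) = -(-180)*I*sqrt(6) = 180*I*sqrt(6)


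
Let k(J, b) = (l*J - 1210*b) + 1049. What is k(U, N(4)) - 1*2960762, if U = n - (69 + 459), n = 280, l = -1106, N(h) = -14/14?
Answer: -2684215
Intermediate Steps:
N(h) = -1 (N(h) = -14*1/14 = -1)
U = -248 (U = 280 - (69 + 459) = 280 - 1*528 = 280 - 528 = -248)
k(J, b) = 1049 - 1210*b - 1106*J (k(J, b) = (-1106*J - 1210*b) + 1049 = (-1210*b - 1106*J) + 1049 = 1049 - 1210*b - 1106*J)
k(U, N(4)) - 1*2960762 = (1049 - 1210*(-1) - 1106*(-248)) - 1*2960762 = (1049 + 1210 + 274288) - 2960762 = 276547 - 2960762 = -2684215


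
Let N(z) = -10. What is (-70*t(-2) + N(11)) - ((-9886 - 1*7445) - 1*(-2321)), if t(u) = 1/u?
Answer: 15035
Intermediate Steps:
(-70*t(-2) + N(11)) - ((-9886 - 1*7445) - 1*(-2321)) = (-70/(-2) - 10) - ((-9886 - 1*7445) - 1*(-2321)) = (-70*(-1/2) - 10) - ((-9886 - 7445) + 2321) = (35 - 10) - (-17331 + 2321) = 25 - 1*(-15010) = 25 + 15010 = 15035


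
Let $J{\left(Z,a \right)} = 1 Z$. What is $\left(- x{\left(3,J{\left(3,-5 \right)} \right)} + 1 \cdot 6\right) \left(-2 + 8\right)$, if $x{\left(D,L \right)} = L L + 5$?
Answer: $-48$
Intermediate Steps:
$J{\left(Z,a \right)} = Z$
$x{\left(D,L \right)} = 5 + L^{2}$ ($x{\left(D,L \right)} = L^{2} + 5 = 5 + L^{2}$)
$\left(- x{\left(3,J{\left(3,-5 \right)} \right)} + 1 \cdot 6\right) \left(-2 + 8\right) = \left(- (5 + 3^{2}) + 1 \cdot 6\right) \left(-2 + 8\right) = \left(- (5 + 9) + 6\right) 6 = \left(\left(-1\right) 14 + 6\right) 6 = \left(-14 + 6\right) 6 = \left(-8\right) 6 = -48$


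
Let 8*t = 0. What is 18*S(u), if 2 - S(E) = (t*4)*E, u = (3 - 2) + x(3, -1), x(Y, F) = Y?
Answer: 36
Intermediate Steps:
t = 0 (t = (1/8)*0 = 0)
u = 4 (u = (3 - 2) + 3 = 1 + 3 = 4)
S(E) = 2 (S(E) = 2 - 0*4*E = 2 - 0*E = 2 - 1*0 = 2 + 0 = 2)
18*S(u) = 18*2 = 36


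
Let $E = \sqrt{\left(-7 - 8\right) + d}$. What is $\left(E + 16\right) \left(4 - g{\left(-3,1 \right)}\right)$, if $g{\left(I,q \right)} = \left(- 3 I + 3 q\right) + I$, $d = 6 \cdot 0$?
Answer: $-80 - 5 i \sqrt{15} \approx -80.0 - 19.365 i$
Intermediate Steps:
$d = 0$
$g{\left(I,q \right)} = - 2 I + 3 q$
$E = i \sqrt{15}$ ($E = \sqrt{\left(-7 - 8\right) + 0} = \sqrt{-15 + 0} = \sqrt{-15} = i \sqrt{15} \approx 3.873 i$)
$\left(E + 16\right) \left(4 - g{\left(-3,1 \right)}\right) = \left(i \sqrt{15} + 16\right) \left(4 - \left(\left(-2\right) \left(-3\right) + 3 \cdot 1\right)\right) = \left(16 + i \sqrt{15}\right) \left(4 - \left(6 + 3\right)\right) = \left(16 + i \sqrt{15}\right) \left(4 - 9\right) = \left(16 + i \sqrt{15}\right) \left(-5\right) = -80 - 5 i \sqrt{15}$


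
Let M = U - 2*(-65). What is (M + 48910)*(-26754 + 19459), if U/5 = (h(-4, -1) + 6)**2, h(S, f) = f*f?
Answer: -359534075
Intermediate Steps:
h(S, f) = f**2
U = 245 (U = 5*((-1)**2 + 6)**2 = 5*(1 + 6)**2 = 5*7**2 = 5*49 = 245)
M = 375 (M = 245 - 2*(-65) = 245 + 130 = 375)
(M + 48910)*(-26754 + 19459) = (375 + 48910)*(-26754 + 19459) = 49285*(-7295) = -359534075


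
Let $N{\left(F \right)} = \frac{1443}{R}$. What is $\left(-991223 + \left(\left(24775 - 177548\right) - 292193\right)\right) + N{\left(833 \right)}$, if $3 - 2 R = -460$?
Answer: $- \frac{664952621}{463} \approx -1.4362 \cdot 10^{6}$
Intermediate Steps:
$R = \frac{463}{2}$ ($R = \frac{3}{2} - -230 = \frac{3}{2} + 230 = \frac{463}{2} \approx 231.5$)
$N{\left(F \right)} = \frac{2886}{463}$ ($N{\left(F \right)} = \frac{1443}{\frac{463}{2}} = 1443 \cdot \frac{2}{463} = \frac{2886}{463}$)
$\left(-991223 + \left(\left(24775 - 177548\right) - 292193\right)\right) + N{\left(833 \right)} = \left(-991223 + \left(\left(24775 - 177548\right) - 292193\right)\right) + \frac{2886}{463} = \left(-991223 - 444966\right) + \frac{2886}{463} = -1436189 + \frac{2886}{463} = - \frac{664952621}{463}$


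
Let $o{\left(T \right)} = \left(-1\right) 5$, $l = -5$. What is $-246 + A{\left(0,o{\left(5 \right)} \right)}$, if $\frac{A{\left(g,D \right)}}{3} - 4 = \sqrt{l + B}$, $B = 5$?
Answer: $-234$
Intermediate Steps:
$o{\left(T \right)} = -5$
$A{\left(g,D \right)} = 12$ ($A{\left(g,D \right)} = 12 + 3 \sqrt{-5 + 5} = 12 + 3 \sqrt{0} = 12 + 3 \cdot 0 = 12 + 0 = 12$)
$-246 + A{\left(0,o{\left(5 \right)} \right)} = -246 + 12 = -234$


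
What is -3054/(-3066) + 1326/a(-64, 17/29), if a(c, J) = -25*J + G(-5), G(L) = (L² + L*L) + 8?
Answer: 6763269/214109 ≈ 31.588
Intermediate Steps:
G(L) = 8 + 2*L² (G(L) = (L² + L²) + 8 = 2*L² + 8 = 8 + 2*L²)
a(c, J) = 58 - 25*J (a(c, J) = -25*J + (8 + 2*(-5)²) = -25*J + (8 + 2*25) = -25*J + (8 + 50) = -25*J + 58 = 58 - 25*J)
-3054/(-3066) + 1326/a(-64, 17/29) = -3054/(-3066) + 1326/(58 - 425/29) = -3054*(-1/3066) + 1326/(58 - 425/29) = 509/511 + 1326/(58 - 25*17/29) = 509/511 + 1326/(58 - 425/29) = 509/511 + 1326/(1257/29) = 509/511 + 1326*(29/1257) = 509/511 + 12818/419 = 6763269/214109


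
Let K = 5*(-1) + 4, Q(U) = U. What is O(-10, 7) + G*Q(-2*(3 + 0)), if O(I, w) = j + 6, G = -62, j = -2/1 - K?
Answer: 377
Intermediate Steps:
K = -1 (K = -5 + 4 = -1)
j = -1 (j = -2/1 - 1*(-1) = -2*1 + 1 = -2 + 1 = -1)
O(I, w) = 5 (O(I, w) = -1 + 6 = 5)
O(-10, 7) + G*Q(-2*(3 + 0)) = 5 - (-124)*(3 + 0) = 5 - (-124)*3 = 5 - 62*(-6) = 5 + 372 = 377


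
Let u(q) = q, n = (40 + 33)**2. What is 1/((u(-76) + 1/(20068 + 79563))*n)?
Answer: -99631/40350948195 ≈ -2.4691e-6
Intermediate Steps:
n = 5329 (n = 73**2 = 5329)
1/((u(-76) + 1/(20068 + 79563))*n) = 1/(-76 + 1/(20068 + 79563)*5329) = (1/5329)/(-76 + 1/99631) = (1/5329)/(-7571955/99631) = -99631/7571955*1/5329 = -99631/40350948195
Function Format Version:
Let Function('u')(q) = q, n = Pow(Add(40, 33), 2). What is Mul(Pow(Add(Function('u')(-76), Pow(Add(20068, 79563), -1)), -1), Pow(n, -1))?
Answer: Rational(-99631, 40350948195) ≈ -2.4691e-6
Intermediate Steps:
n = 5329 (n = Pow(73, 2) = 5329)
Mul(Pow(Add(Function('u')(-76), Pow(Add(20068, 79563), -1)), -1), Pow(n, -1)) = Mul(Pow(Add(-76, Pow(Add(20068, 79563), -1)), -1), Pow(5329, -1)) = Mul(Pow(Add(-76, Pow(99631, -1)), -1), Rational(1, 5329)) = Mul(Pow(Add(-76, Rational(1, 99631)), -1), Rational(1, 5329)) = Mul(Pow(Rational(-7571955, 99631), -1), Rational(1, 5329)) = Mul(Rational(-99631, 7571955), Rational(1, 5329)) = Rational(-99631, 40350948195)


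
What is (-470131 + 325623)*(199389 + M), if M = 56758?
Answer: -37015290676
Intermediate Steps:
(-470131 + 325623)*(199389 + M) = (-470131 + 325623)*(199389 + 56758) = -144508*256147 = -37015290676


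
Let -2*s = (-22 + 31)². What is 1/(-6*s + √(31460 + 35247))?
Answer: -243/7658 + √66707/7658 ≈ 0.0019949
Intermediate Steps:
s = -81/2 (s = -(-22 + 31)²/2 = -½*9² = -½*81 = -81/2 ≈ -40.500)
1/(-6*s + √(31460 + 35247)) = 1/(-6*(-81/2) + √(31460 + 35247)) = 1/(243 + √66707)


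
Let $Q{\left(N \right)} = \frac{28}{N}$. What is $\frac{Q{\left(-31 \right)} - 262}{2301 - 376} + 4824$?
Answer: $\frac{11514562}{2387} \approx 4823.9$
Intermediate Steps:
$\frac{Q{\left(-31 \right)} - 262}{2301 - 376} + 4824 = \frac{\frac{28}{-31} - 262}{2301 - 376} + 4824 = \frac{28 \left(- \frac{1}{31}\right) - 262}{1925} + 4824 = \left(- \frac{28}{31} - 262\right) \frac{1}{1925} + 4824 = \left(- \frac{8150}{31}\right) \frac{1}{1925} + 4824 = - \frac{326}{2387} + 4824 = \frac{11514562}{2387}$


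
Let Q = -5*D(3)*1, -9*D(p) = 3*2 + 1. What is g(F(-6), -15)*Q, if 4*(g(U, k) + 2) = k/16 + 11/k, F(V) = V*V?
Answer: -16247/1728 ≈ -9.4022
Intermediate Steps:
D(p) = -7/9 (D(p) = -(3*2 + 1)/9 = -(6 + 1)/9 = -⅑*7 = -7/9)
F(V) = V²
g(U, k) = -2 + k/64 + 11/(4*k) (g(U, k) = -2 + (k/16 + 11/k)/4 = -2 + (11/k + k/16)/4 = -2 + (k/64 + 11/(4*k)) = -2 + k/64 + 11/(4*k))
Q = 35/9 (Q = -5*(-7/9)*1 = (35/9)*1 = 35/9 ≈ 3.8889)
g(F(-6), -15)*Q = ((1/64)*(176 - 15*(-128 - 15))/(-15))*(35/9) = ((1/64)*(-1/15)*(176 - 15*(-143)))*(35/9) = ((1/64)*(-1/15)*(176 + 2145))*(35/9) = ((1/64)*(-1/15)*2321)*(35/9) = -2321/960*35/9 = -16247/1728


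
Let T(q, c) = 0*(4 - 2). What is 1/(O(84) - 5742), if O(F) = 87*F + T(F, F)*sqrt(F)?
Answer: 1/1566 ≈ 0.00063857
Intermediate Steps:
T(q, c) = 0 (T(q, c) = 0*2 = 0)
O(F) = 87*F (O(F) = 87*F + 0*sqrt(F) = 87*F + 0 = 87*F)
1/(O(84) - 5742) = 1/(87*84 - 5742) = 1/(7308 - 5742) = 1/1566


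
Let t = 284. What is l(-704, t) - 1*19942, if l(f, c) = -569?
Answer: -20511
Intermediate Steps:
l(-704, t) - 1*19942 = -569 - 1*19942 = -569 - 19942 = -20511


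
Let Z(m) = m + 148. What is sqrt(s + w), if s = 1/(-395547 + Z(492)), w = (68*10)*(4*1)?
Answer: 3*sqrt(47132020525597)/394907 ≈ 52.154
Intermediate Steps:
Z(m) = 148 + m
w = 2720 (w = 680*4 = 2720)
s = -1/394907 (s = 1/(-395547 + (148 + 492)) = 1/(-395547 + 640) = 1/(-394907) = -1/394907 ≈ -2.5322e-6)
sqrt(s + w) = sqrt(-1/394907 + 2720) = sqrt(1074147039/394907) = 3*sqrt(47132020525597)/394907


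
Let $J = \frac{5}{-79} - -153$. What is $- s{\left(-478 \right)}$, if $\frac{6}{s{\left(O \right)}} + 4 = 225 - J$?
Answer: $- \frac{474}{5377} \approx -0.088153$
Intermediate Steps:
$J = \frac{12082}{79}$ ($J = 5 \left(- \frac{1}{79}\right) + 153 = - \frac{5}{79} + 153 = \frac{12082}{79} \approx 152.94$)
$s{\left(O \right)} = \frac{474}{5377}$ ($s{\left(O \right)} = \frac{6}{-4 + \left(225 - \frac{12082}{79}\right)} = \frac{6}{-4 + \frac{5693}{79}} = \frac{6}{\frac{5377}{79}} = 6 \cdot \frac{79}{5377} = \frac{474}{5377}$)
$- s{\left(-478 \right)} = \left(-1\right) \frac{474}{5377} = - \frac{474}{5377}$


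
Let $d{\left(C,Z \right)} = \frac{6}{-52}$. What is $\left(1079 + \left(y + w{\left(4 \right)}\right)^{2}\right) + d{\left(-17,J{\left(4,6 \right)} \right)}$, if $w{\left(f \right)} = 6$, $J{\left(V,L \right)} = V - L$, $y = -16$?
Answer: $\frac{30651}{26} \approx 1178.9$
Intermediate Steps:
$d{\left(C,Z \right)} = - \frac{3}{26}$ ($d{\left(C,Z \right)} = 6 \left(- \frac{1}{52}\right) = - \frac{3}{26}$)
$\left(1079 + \left(y + w{\left(4 \right)}\right)^{2}\right) + d{\left(-17,J{\left(4,6 \right)} \right)} = \left(1079 + \left(-16 + 6\right)^{2}\right) - \frac{3}{26} = \left(1079 + \left(-10\right)^{2}\right) - \frac{3}{26} = \left(1079 + 100\right) - \frac{3}{26} = 1179 - \frac{3}{26} = \frac{30651}{26}$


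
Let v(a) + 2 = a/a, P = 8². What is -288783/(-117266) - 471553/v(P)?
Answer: 55297422881/117266 ≈ 4.7156e+5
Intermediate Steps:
P = 64
v(a) = -1 (v(a) = -2 + a/a = -2 + 1 = -1)
-288783/(-117266) - 471553/v(P) = -288783/(-117266) - 471553/(-1) = -288783*(-1/117266) - 471553*(-1) = 288783/117266 + 471553 = 55297422881/117266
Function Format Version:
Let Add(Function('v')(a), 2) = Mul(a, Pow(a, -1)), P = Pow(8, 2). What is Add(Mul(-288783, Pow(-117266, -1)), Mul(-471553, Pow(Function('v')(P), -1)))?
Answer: Rational(55297422881, 117266) ≈ 4.7156e+5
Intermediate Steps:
P = 64
Function('v')(a) = -1 (Function('v')(a) = Add(-2, Mul(a, Pow(a, -1))) = Add(-2, 1) = -1)
Add(Mul(-288783, Pow(-117266, -1)), Mul(-471553, Pow(Function('v')(P), -1))) = Add(Mul(-288783, Pow(-117266, -1)), Mul(-471553, Pow(-1, -1))) = Add(Mul(-288783, Rational(-1, 117266)), Mul(-471553, -1)) = Add(Rational(288783, 117266), 471553) = Rational(55297422881, 117266)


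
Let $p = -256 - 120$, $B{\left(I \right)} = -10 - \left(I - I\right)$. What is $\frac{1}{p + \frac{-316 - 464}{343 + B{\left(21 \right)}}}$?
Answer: $- \frac{111}{41996} \approx -0.0026431$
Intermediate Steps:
$B{\left(I \right)} = -10$ ($B{\left(I \right)} = -10 - 0 = -10 + 0 = -10$)
$p = -376$
$\frac{1}{p + \frac{-316 - 464}{343 + B{\left(21 \right)}}} = \frac{1}{-376 + \frac{-316 - 464}{343 - 10}} = \frac{1}{-376 - \frac{780}{333}} = \frac{1}{-376 - \frac{260}{111}} = \frac{1}{- \frac{41996}{111}} = - \frac{111}{41996}$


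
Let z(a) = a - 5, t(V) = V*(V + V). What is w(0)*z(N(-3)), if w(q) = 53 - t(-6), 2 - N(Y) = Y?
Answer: 0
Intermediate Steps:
t(V) = 2*V² (t(V) = V*(2*V) = 2*V²)
N(Y) = 2 - Y
w(q) = -19 (w(q) = 53 - 2*(-6)² = 53 - 2*36 = 53 - 1*72 = 53 - 72 = -19)
z(a) = -5 + a
w(0)*z(N(-3)) = -19*(-5 + (2 - 1*(-3))) = -19*(-5 + (2 + 3)) = -19*(-5 + 5) = -19*0 = 0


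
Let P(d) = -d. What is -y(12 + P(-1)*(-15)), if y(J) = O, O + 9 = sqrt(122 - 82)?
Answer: 9 - 2*sqrt(10) ≈ 2.6754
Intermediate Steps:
O = -9 + 2*sqrt(10) (O = -9 + sqrt(122 - 82) = -9 + sqrt(40) = -9 + 2*sqrt(10) ≈ -2.6754)
y(J) = -9 + 2*sqrt(10)
-y(12 + P(-1)*(-15)) = -(-9 + 2*sqrt(10)) = 9 - 2*sqrt(10)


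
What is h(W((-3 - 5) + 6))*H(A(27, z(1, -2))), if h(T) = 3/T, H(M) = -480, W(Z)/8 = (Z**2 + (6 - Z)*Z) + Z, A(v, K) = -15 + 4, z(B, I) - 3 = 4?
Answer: 90/7 ≈ 12.857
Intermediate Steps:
z(B, I) = 7 (z(B, I) = 3 + 4 = 7)
A(v, K) = -11
W(Z) = 8*Z + 8*Z**2 + 8*Z*(6 - Z) (W(Z) = 8*((Z**2 + (6 - Z)*Z) + Z) = 8*((Z**2 + Z*(6 - Z)) + Z) = 8*(Z + Z**2 + Z*(6 - Z)) = 8*Z + 8*Z**2 + 8*Z*(6 - Z))
h(W((-3 - 5) + 6))*H(A(27, z(1, -2))) = (3/((56*((-3 - 5) + 6))))*(-480) = (3/((56*(-8 + 6))))*(-480) = (3/((56*(-2))))*(-480) = (3/(-112))*(-480) = (3*(-1/112))*(-480) = -3/112*(-480) = 90/7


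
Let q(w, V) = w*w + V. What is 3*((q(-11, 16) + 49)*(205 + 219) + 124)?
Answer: 236964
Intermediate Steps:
q(w, V) = V + w² (q(w, V) = w² + V = V + w²)
3*((q(-11, 16) + 49)*(205 + 219) + 124) = 3*(((16 + (-11)²) + 49)*(205 + 219) + 124) = 3*(((16 + 121) + 49)*424 + 124) = 3*((137 + 49)*424 + 124) = 3*(186*424 + 124) = 3*(78864 + 124) = 3*78988 = 236964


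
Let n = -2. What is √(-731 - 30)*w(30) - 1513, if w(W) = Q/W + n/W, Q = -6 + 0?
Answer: -1513 - 4*I*√761/15 ≈ -1513.0 - 7.3563*I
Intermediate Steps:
Q = -6
w(W) = -8/W (w(W) = -6/W - 2/W = -8/W)
√(-731 - 30)*w(30) - 1513 = √(-731 - 30)*(-8/30) - 1513 = √(-761)*(-8*1/30) - 1513 = (I*√761)*(-4/15) - 1513 = -4*I*√761/15 - 1513 = -1513 - 4*I*√761/15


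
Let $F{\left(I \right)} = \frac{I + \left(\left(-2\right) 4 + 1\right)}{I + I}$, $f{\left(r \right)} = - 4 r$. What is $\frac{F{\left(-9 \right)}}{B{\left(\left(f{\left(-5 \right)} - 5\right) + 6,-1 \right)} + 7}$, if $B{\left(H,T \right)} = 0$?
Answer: $\frac{8}{63} \approx 0.12698$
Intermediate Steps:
$F{\left(I \right)} = \frac{-7 + I}{2 I}$ ($F{\left(I \right)} = \frac{I + \left(-8 + 1\right)}{2 I} = \left(I - 7\right) \frac{1}{2 I} = \left(-7 + I\right) \frac{1}{2 I} = \frac{-7 + I}{2 I}$)
$\frac{F{\left(-9 \right)}}{B{\left(\left(f{\left(-5 \right)} - 5\right) + 6,-1 \right)} + 7} = \frac{\frac{1}{2} \frac{1}{-9} \left(-7 - 9\right)}{0 + 7} = \frac{\frac{1}{2} \left(- \frac{1}{9}\right) \left(-16\right)}{7} = \frac{1}{7} \cdot \frac{8}{9} = \frac{8}{63}$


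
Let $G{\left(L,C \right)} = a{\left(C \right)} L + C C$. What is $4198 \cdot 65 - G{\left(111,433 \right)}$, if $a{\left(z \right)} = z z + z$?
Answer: $-20773961$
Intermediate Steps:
$a{\left(z \right)} = z + z^{2}$ ($a{\left(z \right)} = z^{2} + z = z + z^{2}$)
$G{\left(L,C \right)} = C^{2} + C L \left(1 + C\right)$ ($G{\left(L,C \right)} = C \left(1 + C\right) L + C C = C L \left(1 + C\right) + C^{2} = C^{2} + C L \left(1 + C\right)$)
$4198 \cdot 65 - G{\left(111,433 \right)} = 4198 \cdot 65 - 433 \left(433 + 111 \left(1 + 433\right)\right) = 272870 - 433 \left(433 + 111 \cdot 434\right) = 272870 - 433 \left(433 + 48174\right) = 272870 - 433 \cdot 48607 = 272870 - 21046831 = -20773961$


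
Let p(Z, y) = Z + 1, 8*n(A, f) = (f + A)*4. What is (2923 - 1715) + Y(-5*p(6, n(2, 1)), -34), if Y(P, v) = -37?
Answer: 1171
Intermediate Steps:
n(A, f) = A/2 + f/2 (n(A, f) = ((f + A)*4)/8 = ((A + f)*4)/8 = (4*A + 4*f)/8 = A/2 + f/2)
p(Z, y) = 1 + Z
(2923 - 1715) + Y(-5*p(6, n(2, 1)), -34) = (2923 - 1715) - 37 = 1208 - 37 = 1171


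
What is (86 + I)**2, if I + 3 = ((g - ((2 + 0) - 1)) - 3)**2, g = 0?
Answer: 9801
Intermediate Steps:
I = 13 (I = -3 + ((0 - ((2 + 0) - 1)) - 3)**2 = -3 + ((0 - (2 - 1)) - 3)**2 = -3 + ((0 - 1*1) - 3)**2 = -3 + ((0 - 1) - 3)**2 = -3 + (-1 - 3)**2 = -3 + (-4)**2 = -3 + 16 = 13)
(86 + I)**2 = (86 + 13)**2 = 99**2 = 9801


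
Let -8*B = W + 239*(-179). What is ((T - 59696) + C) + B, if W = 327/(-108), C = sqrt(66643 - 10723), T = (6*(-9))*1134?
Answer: -33288191/288 + 4*sqrt(3495) ≈ -1.1535e+5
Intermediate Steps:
T = -61236 (T = -54*1134 = -61236)
C = 4*sqrt(3495) (C = sqrt(55920) = 4*sqrt(3495) ≈ 236.47)
W = -109/36 (W = 327*(-1/108) = -109/36 ≈ -3.0278)
B = 1540225/288 (B = -(-109/36 + 239*(-179))/8 = -(-109/36 - 42781)/8 = -1/8*(-1540225/36) = 1540225/288 ≈ 5348.0)
((T - 59696) + C) + B = ((-61236 - 59696) + 4*sqrt(3495)) + 1540225/288 = (-120932 + 4*sqrt(3495)) + 1540225/288 = -33288191/288 + 4*sqrt(3495)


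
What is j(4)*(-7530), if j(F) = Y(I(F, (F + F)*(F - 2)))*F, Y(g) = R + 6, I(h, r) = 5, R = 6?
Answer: -361440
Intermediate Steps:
Y(g) = 12 (Y(g) = 6 + 6 = 12)
j(F) = 12*F
j(4)*(-7530) = (12*4)*(-7530) = 48*(-7530) = -361440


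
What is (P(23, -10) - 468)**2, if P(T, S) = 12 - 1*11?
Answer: 218089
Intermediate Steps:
P(T, S) = 1 (P(T, S) = 12 - 11 = 1)
(P(23, -10) - 468)**2 = (1 - 468)**2 = (-467)**2 = 218089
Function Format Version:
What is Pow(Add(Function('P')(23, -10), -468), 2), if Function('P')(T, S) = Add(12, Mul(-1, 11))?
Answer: 218089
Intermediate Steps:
Function('P')(T, S) = 1 (Function('P')(T, S) = Add(12, -11) = 1)
Pow(Add(Function('P')(23, -10), -468), 2) = Pow(Add(1, -468), 2) = Pow(-467, 2) = 218089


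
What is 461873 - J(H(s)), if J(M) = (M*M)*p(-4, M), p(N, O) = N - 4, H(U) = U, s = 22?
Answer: 465745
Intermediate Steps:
p(N, O) = -4 + N
J(M) = -8*M² (J(M) = (M*M)*(-4 - 4) = M²*(-8) = -8*M²)
461873 - J(H(s)) = 461873 - (-8)*22² = 461873 - (-8)*484 = 461873 - 1*(-3872) = 461873 + 3872 = 465745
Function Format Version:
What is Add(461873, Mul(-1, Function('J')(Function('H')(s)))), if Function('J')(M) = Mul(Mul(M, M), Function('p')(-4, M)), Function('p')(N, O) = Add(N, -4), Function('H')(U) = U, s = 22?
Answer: 465745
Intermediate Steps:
Function('p')(N, O) = Add(-4, N)
Function('J')(M) = Mul(-8, Pow(M, 2)) (Function('J')(M) = Mul(Mul(M, M), Add(-4, -4)) = Mul(Pow(M, 2), -8) = Mul(-8, Pow(M, 2)))
Add(461873, Mul(-1, Function('J')(Function('H')(s)))) = Add(461873, Mul(-1, Mul(-8, Pow(22, 2)))) = Add(461873, Mul(-1, Mul(-8, 484))) = Add(461873, Mul(-1, -3872)) = Add(461873, 3872) = 465745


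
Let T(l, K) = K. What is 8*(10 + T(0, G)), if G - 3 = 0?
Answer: 104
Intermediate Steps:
G = 3 (G = 3 + 0 = 3)
8*(10 + T(0, G)) = 8*(10 + 3) = 8*13 = 104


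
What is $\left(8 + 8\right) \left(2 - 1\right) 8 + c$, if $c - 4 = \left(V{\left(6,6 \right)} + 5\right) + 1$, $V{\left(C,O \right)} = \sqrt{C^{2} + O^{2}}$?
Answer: $138 + 6 \sqrt{2} \approx 146.49$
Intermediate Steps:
$c = 10 + 6 \sqrt{2}$ ($c = 4 + \left(\left(\sqrt{6^{2} + 6^{2}} + 5\right) + 1\right) = 4 + \left(\left(\sqrt{36 + 36} + 5\right) + 1\right) = 4 + \left(\left(\sqrt{72} + 5\right) + 1\right) = 4 + \left(\left(6 \sqrt{2} + 5\right) + 1\right) = 4 + \left(\left(5 + 6 \sqrt{2}\right) + 1\right) = 4 + \left(6 + 6 \sqrt{2}\right) = 10 + 6 \sqrt{2} \approx 18.485$)
$\left(8 + 8\right) \left(2 - 1\right) 8 + c = \left(8 + 8\right) \left(2 - 1\right) 8 + \left(10 + 6 \sqrt{2}\right) = 16 \cdot 1 \cdot 8 + \left(10 + 6 \sqrt{2}\right) = 16 \cdot 8 + \left(10 + 6 \sqrt{2}\right) = 128 + \left(10 + 6 \sqrt{2}\right) = 138 + 6 \sqrt{2}$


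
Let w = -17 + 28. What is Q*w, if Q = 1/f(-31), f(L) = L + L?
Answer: -11/62 ≈ -0.17742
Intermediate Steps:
f(L) = 2*L
Q = -1/62 (Q = 1/(2*(-31)) = 1/(-62) = -1/62 ≈ -0.016129)
w = 11
Q*w = -1/62*11 = -11/62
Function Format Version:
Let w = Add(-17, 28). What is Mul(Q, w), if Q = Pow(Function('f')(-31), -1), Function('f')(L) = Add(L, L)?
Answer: Rational(-11, 62) ≈ -0.17742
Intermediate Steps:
Function('f')(L) = Mul(2, L)
Q = Rational(-1, 62) (Q = Pow(Mul(2, -31), -1) = Pow(-62, -1) = Rational(-1, 62) ≈ -0.016129)
w = 11
Mul(Q, w) = Mul(Rational(-1, 62), 11) = Rational(-11, 62)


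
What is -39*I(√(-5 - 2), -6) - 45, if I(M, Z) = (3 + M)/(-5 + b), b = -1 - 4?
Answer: -333/10 + 39*I*√7/10 ≈ -33.3 + 10.318*I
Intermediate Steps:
b = -5
I(M, Z) = -3/10 - M/10 (I(M, Z) = (3 + M)/(-5 - 5) = (3 + M)/(-10) = (3 + M)*(-⅒) = -3/10 - M/10)
-39*I(√(-5 - 2), -6) - 45 = -39*(-3/10 - √(-5 - 2)/10) - 45 = -39*(-3/10 - I*√7/10) - 45 = (117/10 + 39*I*√7/10) - 45 = -333/10 + 39*I*√7/10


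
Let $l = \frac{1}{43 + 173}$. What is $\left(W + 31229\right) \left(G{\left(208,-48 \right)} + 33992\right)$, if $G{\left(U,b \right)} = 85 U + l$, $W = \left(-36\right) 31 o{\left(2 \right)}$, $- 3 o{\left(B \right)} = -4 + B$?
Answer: $\frac{340247749205}{216} \approx 1.5752 \cdot 10^{9}$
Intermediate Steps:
$o{\left(B \right)} = \frac{4}{3} - \frac{B}{3}$ ($o{\left(B \right)} = - \frac{-4 + B}{3} = \frac{4}{3} - \frac{B}{3}$)
$W = -744$ ($W = \left(-36\right) 31 \left(\frac{4}{3} - \frac{2}{3}\right) = - 1116 \left(\frac{4}{3} - \frac{2}{3}\right) = \left(-1116\right) \frac{2}{3} = -744$)
$l = \frac{1}{216} \approx 0.0046296$
$G{\left(U,b \right)} = \frac{1}{216} + 85 U$ ($G{\left(U,b \right)} = 85 U + \frac{1}{216} = \frac{1}{216} + 85 U$)
$\left(W + 31229\right) \left(G{\left(208,-48 \right)} + 33992\right) = \left(-744 + 31229\right) \left(\left(\frac{1}{216} + 85 \cdot 208\right) + 33992\right) = 30485 \left(\left(\frac{1}{216} + 17680\right) + 33992\right) = 30485 \left(\frac{3818881}{216} + 33992\right) = 30485 \cdot \frac{11161153}{216} = \frac{340247749205}{216}$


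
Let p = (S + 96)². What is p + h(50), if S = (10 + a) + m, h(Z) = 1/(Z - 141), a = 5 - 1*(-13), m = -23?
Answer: 928290/91 ≈ 10201.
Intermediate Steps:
a = 18 (a = 5 + 13 = 18)
h(Z) = 1/(-141 + Z)
S = 5 (S = (10 + 18) - 23 = 28 - 23 = 5)
p = 10201 (p = (5 + 96)² = 101² = 10201)
p + h(50) = 10201 + 1/(-141 + 50) = 10201 + 1/(-91) = 10201 - 1/91 = 928290/91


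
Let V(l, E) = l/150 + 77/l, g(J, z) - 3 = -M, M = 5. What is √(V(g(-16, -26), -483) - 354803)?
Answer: I*√319357362/30 ≈ 595.69*I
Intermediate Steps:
g(J, z) = -2 (g(J, z) = 3 - 1*5 = 3 - 5 = -2)
V(l, E) = 77/l + l/150 (V(l, E) = l*(1/150) + 77/l = l/150 + 77/l = 77/l + l/150)
√(V(g(-16, -26), -483) - 354803) = √((77/(-2) + (1/150)*(-2)) - 354803) = √((77*(-½) - 1/75) - 354803) = √((-77/2 - 1/75) - 354803) = √(-5777/150 - 354803) = √(-53226227/150) = I*√319357362/30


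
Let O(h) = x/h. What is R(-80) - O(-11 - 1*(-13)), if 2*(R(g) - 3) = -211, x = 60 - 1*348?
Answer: 83/2 ≈ 41.500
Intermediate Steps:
x = -288 (x = 60 - 348 = -288)
R(g) = -205/2 (R(g) = 3 + (1/2)*(-211) = 3 - 211/2 = -205/2)
O(h) = -288/h
R(-80) - O(-11 - 1*(-13)) = -205/2 - (-288)/(-11 - 1*(-13)) = -205/2 - (-288)/(-11 + 13) = -205/2 - (-288)/2 = -205/2 - 1*(-144) = -205/2 + 144 = 83/2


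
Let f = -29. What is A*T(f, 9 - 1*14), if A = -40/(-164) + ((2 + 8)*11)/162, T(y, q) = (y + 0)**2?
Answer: 2577665/3321 ≈ 776.17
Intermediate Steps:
T(y, q) = y**2
A = 3065/3321 (A = -40*(-1/164) + (10*11)*(1/162) = 10/41 + 110*(1/162) = 10/41 + 55/81 = 3065/3321 ≈ 0.92291)
A*T(f, 9 - 1*14) = (3065/3321)*(-29)**2 = (3065/3321)*841 = 2577665/3321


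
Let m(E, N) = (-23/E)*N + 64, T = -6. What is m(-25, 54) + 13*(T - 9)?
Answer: -2033/25 ≈ -81.320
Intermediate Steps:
m(E, N) = 64 - 23*N/E (m(E, N) = -23*N/E + 64 = 64 - 23*N/E)
m(-25, 54) + 13*(T - 9) = (64 - 23*54/(-25)) + 13*(-6 - 9) = (64 - 23*54*(-1/25)) + 13*(-15) = (64 + 1242/25) - 195 = 2842/25 - 195 = -2033/25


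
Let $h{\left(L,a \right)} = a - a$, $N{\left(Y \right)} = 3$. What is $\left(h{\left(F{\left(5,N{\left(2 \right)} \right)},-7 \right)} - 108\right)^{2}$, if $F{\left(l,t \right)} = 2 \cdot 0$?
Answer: $11664$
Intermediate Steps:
$F{\left(l,t \right)} = 0$
$h{\left(L,a \right)} = 0$
$\left(h{\left(F{\left(5,N{\left(2 \right)} \right)},-7 \right)} - 108\right)^{2} = \left(0 - 108\right)^{2} = \left(-108\right)^{2} = 11664$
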